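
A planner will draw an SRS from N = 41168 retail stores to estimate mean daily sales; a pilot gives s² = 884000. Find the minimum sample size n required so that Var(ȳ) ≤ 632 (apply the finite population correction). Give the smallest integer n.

1353

Without fpc, n₀ = s²/D = 884000/632 = 1398.7342.
With fpc, (1 − n/N)·s²/n ≤ D requires n ≥ n₀/(1 + n₀/N) = 1398.7342/(1 + 1398.7342/41168) = 1352.7721.
Rounding up, n = 1353.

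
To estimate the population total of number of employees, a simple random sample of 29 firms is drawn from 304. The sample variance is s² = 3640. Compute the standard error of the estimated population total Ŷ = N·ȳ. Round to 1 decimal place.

3239.3

Var(Ŷ) = N²·Var(ȳ) = N²·(1 − n/N)·s²/n.
f = 29/304 = 0.09539474; Var(ȳ) = 0.90460526·3640/29 = 113.54356.
Var(Ŷ) = 304² · 113.54356 = 1.0493242 × 10^7.
SE(Ŷ) = √(1.0493242 × 10^7) = 3239.3.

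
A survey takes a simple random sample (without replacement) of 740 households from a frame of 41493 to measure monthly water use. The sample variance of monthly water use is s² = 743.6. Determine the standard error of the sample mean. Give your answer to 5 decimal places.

0.99345

Under SRS without replacement, Var(ȳ) = (1 − f)·s²/n with f = n/N = 740/41493 = 0.01783433.
Var(ȳ) = (1 − 0.01783433)·743.6/740 = 0.98216567·1.0048649 = 0.98694377.
SE(ȳ) = √(0.98694377) = 0.99345.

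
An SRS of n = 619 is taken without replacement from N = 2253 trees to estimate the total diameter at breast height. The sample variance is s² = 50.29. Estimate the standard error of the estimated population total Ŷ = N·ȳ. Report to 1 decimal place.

Var(Ŷ) = N²·Var(ȳ) = N²·(1 − n/N)·s²/n.
f = 619/2253 = 0.27474478; Var(ȳ) = 0.72525522·50.29/619 = 0.058922593.
Var(Ŷ) = 2253² · 0.058922593 = 299091.61.
SE(Ŷ) = √(299091.61) = 546.9.

546.9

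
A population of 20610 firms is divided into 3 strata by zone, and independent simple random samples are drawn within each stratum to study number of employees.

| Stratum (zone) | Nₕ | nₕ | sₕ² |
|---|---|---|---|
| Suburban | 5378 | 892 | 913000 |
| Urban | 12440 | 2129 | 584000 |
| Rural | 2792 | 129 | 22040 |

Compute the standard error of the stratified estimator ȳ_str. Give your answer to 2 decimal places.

12.00

Var(ȳ_str) = Σₕ Wₕ²(1 − fₕ)sₕ²/nₕ with Wₕ = Nₕ/N, N = 20610.
Suburban: Wₕ = 0.26094129; term = 0.26094129²·(1 − 0.16586091)·913000/892 = 58.133973.
Urban: Wₕ = 0.60359049; term = 0.60359049²·(1 − 0.17114148)·584000/2129 = 82.832805.
Rural: Wₕ = 0.13546822; term = 0.13546822²·(1 − 0.04620344)·22040/129 = 2.9905597.
Sum = 143.95734.
SE = √(143.95734) = 12.00.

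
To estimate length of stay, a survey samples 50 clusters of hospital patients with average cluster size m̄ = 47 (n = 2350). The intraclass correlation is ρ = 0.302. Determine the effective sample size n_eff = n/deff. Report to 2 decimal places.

deff = 1 + (47 − 1)·0.302 = 1 + 13.892 = 14.892.
n_eff = 2350 / 14.892 = 157.80.

157.80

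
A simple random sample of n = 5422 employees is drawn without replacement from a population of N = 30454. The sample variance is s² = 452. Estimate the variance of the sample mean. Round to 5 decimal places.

0.06852

Under SRS without replacement, Var(ȳ) = (1 − f)·s²/n with f = n/N = 5422/30454 = 0.17803901.
Var(ȳ) = (1 − 0.17803901)·452/5422 = 0.82196099·0.083364072 = 0.068522015.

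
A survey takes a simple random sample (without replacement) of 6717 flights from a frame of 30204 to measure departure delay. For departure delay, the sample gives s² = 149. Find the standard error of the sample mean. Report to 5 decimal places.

0.13134

Under SRS without replacement, Var(ȳ) = (1 − f)·s²/n with f = n/N = 6717/30204 = 0.22238776.
Var(ȳ) = (1 − 0.22238776)·149/6717 = 0.77761224·0.022182522 = 0.017249401.
SE(ȳ) = √(0.017249401) = 0.13134.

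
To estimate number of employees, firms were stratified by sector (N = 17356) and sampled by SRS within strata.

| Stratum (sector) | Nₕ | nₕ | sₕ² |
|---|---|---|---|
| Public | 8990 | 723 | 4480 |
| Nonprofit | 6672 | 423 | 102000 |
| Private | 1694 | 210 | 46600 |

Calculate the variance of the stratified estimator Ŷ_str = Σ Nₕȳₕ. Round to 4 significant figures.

Var(Ŷ_str) = Σₕ Nₕ²(1 − fₕ)sₕ²/nₕ.
Public: 8990²·(1 − 723/8990)·4480/723 = 4.6051878 × 10^8.
Nonprofit: 6672²·(1 − 423/6672)·102000/423 = 1.005371 × 10^10.
Private: 1694²·(1 − 210/1694)·46600/210 = 5.5784549 × 10^8.
Sum = 1.1072074 × 10^10.

1.107 × 10^10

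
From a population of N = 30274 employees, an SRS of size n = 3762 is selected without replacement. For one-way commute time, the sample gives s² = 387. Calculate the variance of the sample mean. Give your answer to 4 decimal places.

0.0901

Under SRS without replacement, Var(ȳ) = (1 − f)·s²/n with f = n/N = 3762/30274 = 0.12426505.
Var(ȳ) = (1 − 0.12426505)·387/3762 = 0.87573495·0.10287081 = 0.090087567.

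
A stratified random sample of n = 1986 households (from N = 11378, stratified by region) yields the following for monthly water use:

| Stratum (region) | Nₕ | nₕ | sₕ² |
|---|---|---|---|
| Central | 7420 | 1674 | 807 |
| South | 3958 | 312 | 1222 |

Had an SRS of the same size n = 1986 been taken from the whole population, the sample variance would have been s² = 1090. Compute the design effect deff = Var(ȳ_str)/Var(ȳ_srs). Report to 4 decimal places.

1.3141

Var(ȳ_str) = Σ Wₕ²(1−fₕ)sₕ²/nₕ with Wₕ = Nₕ/11378:
  Central: (7420/11378)²·(1−1674/7420)·807/1674 = 0.15876536
  South: (3958/11378)²·(1−312/3958)·1222/312 = 0.43659344
  → Var(ȳ_str) = 0.5953588.
Var(ȳ_srs) = (1 − 1986/11378)·1090/1986 = 0.45304298.
deff = 0.5953588 / 0.45304298 = 1.3141.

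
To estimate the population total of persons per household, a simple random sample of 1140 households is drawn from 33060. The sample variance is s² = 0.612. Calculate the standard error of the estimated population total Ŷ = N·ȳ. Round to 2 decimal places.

Var(Ŷ) = N²·Var(ȳ) = N²·(1 − n/N)·s²/n.
f = 1140/33060 = 0.03448276; Var(ȳ) = 0.96551724·0.612/1140 = 5.1833031 × 10^-4.
Var(Ŷ) = 33060² · (5.1833031 × 10^-4) = 566516.16.
SE(Ŷ) = √(566516.16) = 752.67.

752.67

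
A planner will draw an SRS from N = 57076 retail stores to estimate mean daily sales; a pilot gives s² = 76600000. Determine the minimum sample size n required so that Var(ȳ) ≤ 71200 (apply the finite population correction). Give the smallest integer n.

Without fpc, n₀ = s²/D = 76600000/71200 = 1075.8427.
With fpc, (1 − n/N)·s²/n ≤ D requires n ≥ n₀/(1 + n₀/N) = 1075.8427/(1 + 1075.8427/57076) = 1055.9390.
Rounding up, n = 1056.

1056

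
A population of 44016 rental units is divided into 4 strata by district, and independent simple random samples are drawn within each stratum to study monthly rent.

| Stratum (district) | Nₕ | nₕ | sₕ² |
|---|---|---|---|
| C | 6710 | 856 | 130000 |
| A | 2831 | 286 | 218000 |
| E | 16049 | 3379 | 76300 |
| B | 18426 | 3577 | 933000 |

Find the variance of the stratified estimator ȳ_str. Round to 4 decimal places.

Var(ȳ_str) = Σₕ Wₕ²(1 − fₕ)sₕ²/nₕ with Wₕ = Nₕ/N, N = 44016.
C: Wₕ = 0.15244457; term = 0.15244457²·(1 − 0.12757079)·130000/856 = 3.0790992.
A: Wₕ = 0.06431752; term = 0.06431752²·(1 − 0.10102437)·218000/286 = 2.8346339.
E: Wₕ = 0.36461741; term = 0.36461741²·(1 − 0.21054271)·76300/3379 = 2.3699533.
B: Wₕ = 0.41862050; term = 0.41862050²·(1 − 0.19412786)·933000/3577 = 36.835777.
Sum = 45.119463.

45.1195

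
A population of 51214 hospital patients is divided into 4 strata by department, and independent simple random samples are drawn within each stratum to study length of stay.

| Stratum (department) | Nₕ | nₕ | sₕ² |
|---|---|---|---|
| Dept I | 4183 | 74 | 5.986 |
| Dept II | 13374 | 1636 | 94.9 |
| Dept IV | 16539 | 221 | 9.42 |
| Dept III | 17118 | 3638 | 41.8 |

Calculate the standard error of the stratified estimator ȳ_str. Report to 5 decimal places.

0.09695

Var(ȳ_str) = Σₕ Wₕ²(1 − fₕ)sₕ²/nₕ with Wₕ = Nₕ/N, N = 51214.
Dept I: Wₕ = 0.08167689; term = 0.08167689²·(1 − 0.01769065)·5.986/74 = 5.3009243 × 10^-4.
Dept II: Wₕ = 0.26113953; term = 0.26113953²·(1 − 0.12232690)·94.9/1636 = 0.0034718499.
Dept IV: Wₕ = 0.32293904; term = 0.32293904²·(1 − 0.01336236)·9.42/221 = 0.0043858867.
Dept III: Wₕ = 0.33424454; term = 0.33424454²·(1 − 0.21252483)·41.8/3638 = 0.0010108323.
Sum = 0.0093986613.
SE = √(0.0093986613) = 0.09695.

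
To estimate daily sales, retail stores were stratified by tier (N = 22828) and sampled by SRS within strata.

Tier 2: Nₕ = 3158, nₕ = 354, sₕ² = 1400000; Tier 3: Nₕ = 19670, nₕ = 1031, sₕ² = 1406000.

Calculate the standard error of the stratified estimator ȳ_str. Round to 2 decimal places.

Var(ȳ_str) = Σₕ Wₕ²(1 − fₕ)sₕ²/nₕ with Wₕ = Nₕ/N, N = 22828.
Tier 2: Wₕ = 0.13833888; term = 0.13833888²·(1 − 0.11209626)·1400000/354 = 67.201533.
Tier 3: Wₕ = 0.86166112; term = 0.86166112²·(1 − 0.05241484)·1406000/1031 = 959.44017.
Sum = 1026.6417.
SE = √(1026.6417) = 32.04.

32.04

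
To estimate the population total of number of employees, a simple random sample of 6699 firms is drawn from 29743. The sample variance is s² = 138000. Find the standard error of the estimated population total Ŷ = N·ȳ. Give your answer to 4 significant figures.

118800

Var(Ŷ) = N²·Var(ȳ) = N²·(1 − n/N)·s²/n.
f = 6699/29743 = 0.22522947; Var(ȳ) = 0.77477053·138000/6699 = 15.960342.
Var(Ŷ) = 29743² · 15.960342 = 1.4119253 × 10^10.
SE(Ŷ) = √(1.4119253 × 10^10) = 118800.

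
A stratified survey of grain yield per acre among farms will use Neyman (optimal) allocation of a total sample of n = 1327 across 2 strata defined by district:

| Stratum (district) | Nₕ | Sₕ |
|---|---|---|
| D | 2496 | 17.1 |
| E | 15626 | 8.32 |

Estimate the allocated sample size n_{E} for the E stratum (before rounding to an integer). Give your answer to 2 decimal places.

999.02

Neyman allocation: nₕ = n·NₕSₕ / Σⱼ NⱼSⱼ.
Σ NⱼSⱼ = 2496·17.1 + 15626·8.32 = 172689.92.
n_{E} = 1327·15626·8.32 / 172689.92 = 999.02.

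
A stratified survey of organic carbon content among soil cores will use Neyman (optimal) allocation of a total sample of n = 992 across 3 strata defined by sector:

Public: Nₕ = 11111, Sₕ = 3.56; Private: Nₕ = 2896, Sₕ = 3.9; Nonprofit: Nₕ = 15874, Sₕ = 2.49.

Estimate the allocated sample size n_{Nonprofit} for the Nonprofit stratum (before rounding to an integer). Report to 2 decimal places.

Neyman allocation: nₕ = n·NₕSₕ / Σⱼ NⱼSⱼ.
Σ NⱼSⱼ = 11111·3.56 + 2896·3.9 + 15874·2.49 = 90375.82.
n_{Nonprofit} = 992·15874·2.49 / 90375.82 = 433.86.

433.86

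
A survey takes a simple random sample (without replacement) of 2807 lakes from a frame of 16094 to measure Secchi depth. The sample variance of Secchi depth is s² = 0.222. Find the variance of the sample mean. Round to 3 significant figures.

6.53 × 10^-5

Under SRS without replacement, Var(ȳ) = (1 − f)·s²/n with f = n/N = 2807/16094 = 0.17441282.
Var(ȳ) = (1 − 0.17441282)·0.222/2807 = 0.82558718·7.9087994 × 10^-5 = 6.5294034 × 10^-5.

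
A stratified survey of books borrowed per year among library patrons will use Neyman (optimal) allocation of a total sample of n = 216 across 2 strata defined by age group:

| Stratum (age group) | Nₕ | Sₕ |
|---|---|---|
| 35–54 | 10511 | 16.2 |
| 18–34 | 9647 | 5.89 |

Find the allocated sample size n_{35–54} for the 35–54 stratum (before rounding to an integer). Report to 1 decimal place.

162.0

Neyman allocation: nₕ = n·NₕSₕ / Σⱼ NⱼSⱼ.
Σ NⱼSⱼ = 10511·16.2 + 9647·5.89 = 227099.03.
n_{35–54} = 216·10511·16.2 / 227099.03 = 162.0.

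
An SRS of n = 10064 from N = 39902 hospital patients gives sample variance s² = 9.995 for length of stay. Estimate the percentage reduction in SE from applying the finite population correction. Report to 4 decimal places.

13.5256

f = n/N = 10064/39902 = 0.25221793.
SE_no-fpc = √(s²/n) = 0.031514185; SE_fpc = √((1−f)s²/n) = 0.027251701.
Ratio = √(1−f) = 0.86474393. Reduction = 100·(1 − 0.86474393) = 13.5256%.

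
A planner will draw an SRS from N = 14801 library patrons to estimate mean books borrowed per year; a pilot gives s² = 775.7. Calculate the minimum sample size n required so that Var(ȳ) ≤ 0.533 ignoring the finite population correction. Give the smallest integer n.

Without fpc, n₀ = s²/D = 775.7/0.533 = 1455.3471.
Rounding up, n = 1456.

1456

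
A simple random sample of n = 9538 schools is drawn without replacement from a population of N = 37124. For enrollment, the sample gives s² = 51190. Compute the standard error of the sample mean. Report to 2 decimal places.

2.00

Under SRS without replacement, Var(ȳ) = (1 − f)·s²/n with f = n/N = 9538/37124 = 0.25692275.
Var(ȳ) = (1 − 0.25692275)·51190/9538 = 0.74307725·5.3669532 = 3.9880609.
SE(ȳ) = √(3.9880609) = 2.00.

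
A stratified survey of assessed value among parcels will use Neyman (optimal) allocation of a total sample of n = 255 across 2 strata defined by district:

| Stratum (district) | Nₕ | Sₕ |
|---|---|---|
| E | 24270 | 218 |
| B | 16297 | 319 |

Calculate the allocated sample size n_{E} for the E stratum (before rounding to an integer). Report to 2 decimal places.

128.62

Neyman allocation: nₕ = n·NₕSₕ / Σⱼ NⱼSⱼ.
Σ NⱼSⱼ = 24270·218 + 16297·319 = 1.0489603 × 10^7.
n_{E} = 255·24270·218 / (1.0489603 × 10^7) = 128.62.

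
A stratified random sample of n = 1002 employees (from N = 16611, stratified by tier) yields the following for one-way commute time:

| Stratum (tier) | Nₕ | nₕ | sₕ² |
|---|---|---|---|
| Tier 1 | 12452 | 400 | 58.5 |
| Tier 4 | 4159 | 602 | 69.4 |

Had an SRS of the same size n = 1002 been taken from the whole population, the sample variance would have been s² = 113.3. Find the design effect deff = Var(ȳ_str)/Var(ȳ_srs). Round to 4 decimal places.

0.8068

Var(ȳ_str) = Σ Wₕ²(1−fₕ)sₕ²/nₕ with Wₕ = Nₕ/16611:
  Tier 1: (12452/16611)²·(1−400/12452)·58.5/400 = 0.079543107
  Tier 4: (4159/16611)²·(1−602/4159)·69.4/602 = 0.0061807931
  → Var(ȳ_str) = 0.0857239.
Var(ȳ_srs) = (1 − 1002/16611)·113.3/1002 = 0.10625307.
deff = 0.0857239 / 0.10625307 = 0.8068.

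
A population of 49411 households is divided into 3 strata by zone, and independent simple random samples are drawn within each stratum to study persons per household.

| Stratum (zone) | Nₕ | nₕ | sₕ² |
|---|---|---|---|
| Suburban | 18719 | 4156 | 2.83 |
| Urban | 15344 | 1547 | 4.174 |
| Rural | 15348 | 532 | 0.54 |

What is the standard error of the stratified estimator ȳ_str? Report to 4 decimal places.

0.0201

Var(ȳ_str) = Σₕ Wₕ²(1 − fₕ)sₕ²/nₕ with Wₕ = Nₕ/N, N = 49411.
Suburban: Wₕ = 0.37884277; term = 0.37884277²·(1 − 0.22202041)·2.83/4156 = 7.6032121 × 10^-5.
Urban: Wₕ = 0.31053814; term = 0.31053814²·(1 − 0.10082117)·4.174/1547 = 2.3395811 × 10^-4.
Rural: Wₕ = 0.31061909; term = 0.31061909²·(1 − 0.03466250)·0.54/532 = 9.4540436 × 10^-5.
Sum = 4.0453067 × 10^-4.
SE = √(4.0453067 × 10^-4) = 0.0201.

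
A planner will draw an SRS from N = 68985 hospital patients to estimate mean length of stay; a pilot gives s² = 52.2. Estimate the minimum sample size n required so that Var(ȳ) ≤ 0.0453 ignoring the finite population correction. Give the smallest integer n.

Without fpc, n₀ = s²/D = 52.2/0.0453 = 1152.3179.
Rounding up, n = 1153.

1153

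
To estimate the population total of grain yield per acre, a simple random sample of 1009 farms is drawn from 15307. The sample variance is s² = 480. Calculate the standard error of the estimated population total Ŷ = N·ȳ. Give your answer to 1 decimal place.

10203.7

Var(Ŷ) = N²·Var(ȳ) = N²·(1 − n/N)·s²/n.
f = 1009/15307 = 0.06591755; Var(ȳ) = 0.93408245·480/1009 = 0.44436033.
Var(Ŷ) = 15307² · 0.44436033 = 1.0411551 × 10^8.
SE(Ŷ) = √(1.0411551 × 10^8) = 10203.7.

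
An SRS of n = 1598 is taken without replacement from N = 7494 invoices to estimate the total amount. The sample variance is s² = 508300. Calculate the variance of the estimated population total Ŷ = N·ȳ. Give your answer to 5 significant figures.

1.4054 × 10^10

Var(Ŷ) = N²·Var(ȳ) = N²·(1 − n/N)·s²/n.
f = 1598/7494 = 0.21323726; Var(ȳ) = 0.78676274·508300/1598 = 250.25751.
Var(Ŷ) = 7494² · 250.25751 = 1.4054471 × 10^10.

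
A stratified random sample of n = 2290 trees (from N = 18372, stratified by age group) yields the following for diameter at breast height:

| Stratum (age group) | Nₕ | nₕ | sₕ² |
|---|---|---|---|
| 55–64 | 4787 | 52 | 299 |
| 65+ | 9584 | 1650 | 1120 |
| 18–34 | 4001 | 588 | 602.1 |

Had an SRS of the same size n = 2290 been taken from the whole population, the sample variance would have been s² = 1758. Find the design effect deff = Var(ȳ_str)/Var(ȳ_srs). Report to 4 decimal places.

Var(ȳ_str) = Σ Wₕ²(1−fₕ)sₕ²/nₕ with Wₕ = Nₕ/18372:
  55–64: (4787/18372)²·(1−52/4787)·299/52 = 0.3861343
  65+: (9584/18372)²·(1−1650/9584)·1120/1650 = 0.15291856
  18–34: (4001/18372)²·(1−588/4001)·602.1/588 = 0.041426979
  → Var(ȳ_str) = 0.58047984.
Var(ȳ_srs) = (1 − 2290/18372)·1758/2290 = 0.6719965.
deff = 0.58047984 / 0.6719965 = 0.8638.

0.8638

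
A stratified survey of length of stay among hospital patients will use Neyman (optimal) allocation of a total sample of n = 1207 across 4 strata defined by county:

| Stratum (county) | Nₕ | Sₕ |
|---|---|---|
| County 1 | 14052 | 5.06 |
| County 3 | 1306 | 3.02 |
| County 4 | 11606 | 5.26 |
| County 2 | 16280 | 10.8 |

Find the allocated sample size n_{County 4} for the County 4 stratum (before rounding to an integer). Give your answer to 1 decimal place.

Neyman allocation: nₕ = n·NₕSₕ / Σⱼ NⱼSⱼ.
Σ NⱼSⱼ = 14052·5.06 + 1306·3.02 + 11606·5.26 + 16280·10.8 = 311918.8.
n_{County 4} = 1207·11606·5.26 / 311918.8 = 236.2.

236.2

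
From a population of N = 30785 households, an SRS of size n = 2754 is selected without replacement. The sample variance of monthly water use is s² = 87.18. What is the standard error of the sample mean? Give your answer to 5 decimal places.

0.16978

Under SRS without replacement, Var(ȳ) = (1 − f)·s²/n with f = n/N = 2754/30785 = 0.08945915.
Var(ȳ) = (1 − 0.08945915)·87.18/2754 = 0.91054085·0.031655773 = 0.028823875.
SE(ȳ) = √(0.028823875) = 0.16978.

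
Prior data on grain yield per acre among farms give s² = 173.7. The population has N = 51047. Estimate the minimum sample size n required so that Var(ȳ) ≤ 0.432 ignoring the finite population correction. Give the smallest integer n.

Without fpc, n₀ = s²/D = 173.7/0.432 = 402.0833.
Rounding up, n = 403.

403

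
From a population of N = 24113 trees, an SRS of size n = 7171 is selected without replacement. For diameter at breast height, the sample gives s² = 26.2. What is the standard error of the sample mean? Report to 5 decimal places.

0.05067

Under SRS without replacement, Var(ȳ) = (1 − f)·s²/n with f = n/N = 7171/24113 = 0.29739145.
Var(ȳ) = (1 − 0.29739145)·26.2/7171 = 0.70260855·0.0036536048 = 0.002567054.
SE(ȳ) = √(0.002567054) = 0.05067.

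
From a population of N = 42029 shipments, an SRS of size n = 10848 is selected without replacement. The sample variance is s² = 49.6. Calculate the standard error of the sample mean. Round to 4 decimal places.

0.0582

Under SRS without replacement, Var(ȳ) = (1 − f)·s²/n with f = n/N = 10848/42029 = 0.25810750.
Var(ȳ) = (1 − 0.25810750)·49.6/10848 = 0.74189250·0.0045722714 = 0.0033921339.
SE(ȳ) = √(0.0033921339) = 0.0582.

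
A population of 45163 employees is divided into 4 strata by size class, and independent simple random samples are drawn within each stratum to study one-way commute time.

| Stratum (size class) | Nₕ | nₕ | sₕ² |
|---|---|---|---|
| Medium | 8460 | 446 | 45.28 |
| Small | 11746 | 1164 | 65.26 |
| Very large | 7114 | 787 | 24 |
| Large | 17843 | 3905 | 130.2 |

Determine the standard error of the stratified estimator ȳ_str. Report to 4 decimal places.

0.1074

Var(ȳ_str) = Σₕ Wₕ²(1 − fₕ)sₕ²/nₕ with Wₕ = Nₕ/N, N = 45163.
Medium: Wₕ = 0.18732148; term = 0.18732148²·(1 − 0.05271868)·45.28/446 = 0.0033746264.
Small: Wₕ = 0.26008015; term = 0.26008015²·(1 − 0.09909757)·65.26/1164 = 0.0034165382.
Very large: Wₕ = 0.15751832; term = 0.15751832²·(1 − 0.11062693)·24/787 = 6.7294975 × 10^-4.
Large: Wₕ = 0.39508004; term = 0.39508004²·(1 − 0.21885333)·130.2/3905 = 0.0040653011.
Sum = 0.011529415.
SE = √(0.011529415) = 0.1074.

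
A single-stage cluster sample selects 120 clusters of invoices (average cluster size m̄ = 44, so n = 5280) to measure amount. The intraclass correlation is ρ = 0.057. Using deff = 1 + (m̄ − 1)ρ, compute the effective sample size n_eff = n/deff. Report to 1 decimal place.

1530.0

deff = 1 + (44 − 1)·0.057 = 1 + 2.451 = 3.451.
n_eff = 5280 / 3.451 = 1530.0.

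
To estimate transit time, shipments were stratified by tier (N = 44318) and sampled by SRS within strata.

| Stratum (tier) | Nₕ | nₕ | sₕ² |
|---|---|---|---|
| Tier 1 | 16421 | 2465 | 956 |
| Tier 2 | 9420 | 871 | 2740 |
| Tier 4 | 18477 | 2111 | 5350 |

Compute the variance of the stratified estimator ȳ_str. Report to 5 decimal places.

Var(ȳ_str) = Σₕ Wₕ²(1 − fₕ)sₕ²/nₕ with Wₕ = Nₕ/N, N = 44318.
Tier 1: Wₕ = 0.37052665; term = 0.37052665²·(1 − 0.15011266)·956/2465 = 0.045252359.
Tier 2: Wₕ = 0.21255472; term = 0.21255472²·(1 − 0.09246285)·2740/871 = 0.12898474.
Tier 4: Wₕ = 0.41691863; term = 0.41691863²·(1 − 0.11425015)·5350/2111 = 0.3901928.
Sum = 0.5644299.

0.56443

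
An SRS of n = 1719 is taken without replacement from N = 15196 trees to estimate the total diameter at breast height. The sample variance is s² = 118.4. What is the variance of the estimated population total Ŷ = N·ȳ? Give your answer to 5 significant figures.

1.4106 × 10^7

Var(Ŷ) = N²·Var(ȳ) = N²·(1 − n/N)·s²/n.
f = 1719/15196 = 0.11312187; Var(ȳ) = 0.88687813·118.4/1719 = 0.06108573.
Var(Ŷ) = 15196² · 0.06108573 = 1.410582 × 10^7.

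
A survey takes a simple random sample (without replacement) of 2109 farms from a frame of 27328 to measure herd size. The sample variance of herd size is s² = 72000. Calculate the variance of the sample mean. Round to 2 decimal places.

Under SRS without replacement, Var(ȳ) = (1 − f)·s²/n with f = n/N = 2109/27328 = 0.07717359.
Var(ȳ) = (1 − 0.07717359)·72000/2109 = 0.92282641·34.139403 = 31.504742.

31.50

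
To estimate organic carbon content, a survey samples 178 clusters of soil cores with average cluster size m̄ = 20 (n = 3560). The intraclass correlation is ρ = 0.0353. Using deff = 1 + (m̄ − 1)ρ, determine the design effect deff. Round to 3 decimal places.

1.671

deff = 1 + (20 − 1)·0.0353 = 1 + 0.6707 = 1.6707.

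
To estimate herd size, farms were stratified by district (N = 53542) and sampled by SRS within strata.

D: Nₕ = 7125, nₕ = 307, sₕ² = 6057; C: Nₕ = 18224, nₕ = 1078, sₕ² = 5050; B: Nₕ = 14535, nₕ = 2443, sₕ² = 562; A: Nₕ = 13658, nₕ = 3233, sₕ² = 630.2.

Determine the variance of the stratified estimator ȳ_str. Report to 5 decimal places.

0.86872

Var(ȳ_str) = Σₕ Wₕ²(1 − fₕ)sₕ²/nₕ with Wₕ = Nₕ/N, N = 53542.
D: Wₕ = 0.13307310; term = 0.13307310²·(1 − 0.04308772)·6057/307 = 0.33432733.
C: Wₕ = 0.34036831; term = 0.34036831²·(1 − 0.05915277)·5050/1078 = 0.51061076.
B: Wₕ = 0.27146913; term = 0.27146913²·(1 − 0.16807706)·562/2443 = 0.014103823.
A: Wₕ = 0.25508946; term = 0.25508946²·(1 − 0.23671109)·630.2/3233 = 0.00968159.
Sum = 0.8687235.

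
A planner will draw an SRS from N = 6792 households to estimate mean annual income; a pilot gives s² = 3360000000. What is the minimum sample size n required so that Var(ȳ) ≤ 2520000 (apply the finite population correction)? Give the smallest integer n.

1115

Without fpc, n₀ = s²/D = 3360000000/2520000 = 1333.3333.
With fpc, (1 − n/N)·s²/n ≤ D requires n ≥ n₀/(1 + n₀/N) = 1333.3333/(1 + 1333.3333/6792) = 1114.5389.
Rounding up, n = 1115.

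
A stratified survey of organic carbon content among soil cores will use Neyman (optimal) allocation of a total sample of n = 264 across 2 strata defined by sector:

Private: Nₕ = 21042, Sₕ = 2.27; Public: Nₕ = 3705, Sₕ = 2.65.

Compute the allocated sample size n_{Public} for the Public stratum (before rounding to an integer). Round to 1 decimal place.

Neyman allocation: nₕ = n·NₕSₕ / Σⱼ NⱼSⱼ.
Σ NⱼSⱼ = 21042·2.27 + 3705·2.65 = 57583.59.
n_{Public} = 264·3705·2.65 / 57583.59 = 45.0.

45.0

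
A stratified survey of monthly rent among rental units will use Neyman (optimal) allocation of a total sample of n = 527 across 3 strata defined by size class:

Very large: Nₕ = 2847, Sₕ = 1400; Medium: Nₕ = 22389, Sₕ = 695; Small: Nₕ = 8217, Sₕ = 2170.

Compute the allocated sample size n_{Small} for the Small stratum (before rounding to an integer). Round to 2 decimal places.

251.41

Neyman allocation: nₕ = n·NₕSₕ / Σⱼ NⱼSⱼ.
Σ NⱼSⱼ = 2847·1400 + 22389·695 + 8217·2170 = 3.7377045 × 10^7.
n_{Small} = 527·8217·2170 / (3.7377045 × 10^7) = 251.41.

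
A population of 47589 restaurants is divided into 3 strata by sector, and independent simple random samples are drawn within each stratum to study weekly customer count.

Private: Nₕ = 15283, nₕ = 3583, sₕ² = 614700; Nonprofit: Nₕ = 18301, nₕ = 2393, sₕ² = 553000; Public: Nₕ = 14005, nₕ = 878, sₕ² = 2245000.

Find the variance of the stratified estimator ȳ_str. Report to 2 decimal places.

250.82

Var(ȳ_str) = Σₕ Wₕ²(1 − fₕ)sₕ²/nₕ with Wₕ = Nₕ/N, N = 47589.
Private: Wₕ = 0.32114564; term = 0.32114564²·(1 − 0.23444350)·614700/3583 = 13.545584.
Nonprofit: Wₕ = 0.38456366; term = 0.38456366²·(1 − 0.13075788)·553000/2393 = 29.70706.
Public: Wₕ = 0.29429070; term = 0.29429070²·(1 − 0.06269190)·2245000/878 = 207.5665.
Sum = 250.81914.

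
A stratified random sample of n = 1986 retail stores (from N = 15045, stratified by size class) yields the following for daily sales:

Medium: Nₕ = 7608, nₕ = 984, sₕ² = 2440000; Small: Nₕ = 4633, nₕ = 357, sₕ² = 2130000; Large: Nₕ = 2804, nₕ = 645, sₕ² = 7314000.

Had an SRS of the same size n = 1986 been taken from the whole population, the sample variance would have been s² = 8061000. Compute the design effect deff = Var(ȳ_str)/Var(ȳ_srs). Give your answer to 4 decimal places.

Var(ȳ_str) = Σ Wₕ²(1−fₕ)sₕ²/nₕ with Wₕ = Nₕ/15045:
  Medium: (7608/15045)²·(1−984/7608)·2440000/984 = 552.07893
  Small: (4633/15045)²·(1−357/4633)·2130000/357 = 522.18814
  Large: (2804/15045)²·(1−645/2804)·7314000/645 = 303.27842
  → Var(ȳ_str) = 1377.5455.
Var(ȳ_srs) = (1 − 1986/15045)·8061000/1986 = 3523.1198.
deff = 1377.5455 / 3523.1198 = 0.3910.

0.3910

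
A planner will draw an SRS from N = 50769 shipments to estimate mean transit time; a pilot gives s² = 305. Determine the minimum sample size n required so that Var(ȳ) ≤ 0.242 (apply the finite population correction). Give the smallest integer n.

1230

Without fpc, n₀ = s²/D = 305/0.242 = 1260.3306.
With fpc, (1 − n/N)·s²/n ≤ D requires n ≥ n₀/(1 + n₀/N) = 1260.3306/(1 + 1260.3306/50769) = 1229.8010.
Rounding up, n = 1230.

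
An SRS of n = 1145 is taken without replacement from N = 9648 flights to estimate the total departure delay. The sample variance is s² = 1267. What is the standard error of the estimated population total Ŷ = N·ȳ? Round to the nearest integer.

9528

Var(Ŷ) = N²·Var(ȳ) = N²·(1 − n/N)·s²/n.
f = 1145/9648 = 0.11867745; Var(ȳ) = 0.88132255·1267/1145 = 0.97522766.
Var(Ŷ) = 9648² · 0.97522766 = 9.0777998 × 10^7.
SE(Ŷ) = √(9.0777998 × 10^7) = 9528.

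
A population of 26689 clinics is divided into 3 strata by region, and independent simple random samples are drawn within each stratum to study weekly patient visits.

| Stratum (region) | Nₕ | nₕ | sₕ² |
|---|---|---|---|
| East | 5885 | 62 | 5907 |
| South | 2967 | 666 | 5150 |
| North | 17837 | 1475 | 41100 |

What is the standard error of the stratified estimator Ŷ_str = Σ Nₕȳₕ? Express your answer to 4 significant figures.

Var(Ŷ_str) = Σₕ Nₕ²(1 − fₕ)sₕ²/nₕ.
East: 5885²·(1 − 62/5885)·5907/62 = 3.2648899 × 10^9.
South: 2967²·(1 − 666/2967)·5150/666 = 5.2791884 × 10^7.
North: 17837²·(1 − 1475/17837)·41100/1475 = 8.1321991 × 10^9.
Sum = 1.1449881 × 10^10.
SE = √(1.1449881 × 10^10) = 107000.

107000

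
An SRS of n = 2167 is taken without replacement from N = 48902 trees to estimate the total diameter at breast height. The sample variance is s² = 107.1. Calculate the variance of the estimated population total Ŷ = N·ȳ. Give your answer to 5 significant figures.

Var(Ŷ) = N²·Var(ȳ) = N²·(1 − n/N)·s²/n.
f = 2167/48902 = 0.04431312; Var(ȳ) = 0.95568688·107.1/2167 = 0.047233071.
Var(Ŷ) = 48902² · 0.047233071 = 1.1295343 × 10^8.

1.1295 × 10^8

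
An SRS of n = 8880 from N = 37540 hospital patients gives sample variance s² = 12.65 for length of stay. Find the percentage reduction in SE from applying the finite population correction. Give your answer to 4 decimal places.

12.6242

f = n/N = 8880/37540 = 0.23654768.
SE_no-fpc = √(s²/n) = 0.037743205; SE_fpc = √((1−f)s²/n) = 0.032978412.
Ratio = √(1−f) = 0.87375759. Reduction = 100·(1 − 0.87375759) = 12.6242%.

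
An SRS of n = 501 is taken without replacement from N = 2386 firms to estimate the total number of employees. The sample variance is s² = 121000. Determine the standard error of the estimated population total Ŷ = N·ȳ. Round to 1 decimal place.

Var(Ŷ) = N²·Var(ȳ) = N²·(1 − n/N)·s²/n.
f = 501/2386 = 0.20997485; Var(ȳ) = 0.79002515·121000/501 = 190.80448.
Var(Ŷ) = 2386² · 190.80448 = 1.0862491 × 10^9.
SE(Ŷ) = √(1.0862491 × 10^9) = 32958.3.

32958.3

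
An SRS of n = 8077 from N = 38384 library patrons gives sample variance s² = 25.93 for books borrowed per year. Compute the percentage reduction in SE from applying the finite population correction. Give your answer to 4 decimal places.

f = n/N = 8077/38384 = 0.21042622.
SE_no-fpc = √(s²/n) = 0.056659954; SE_fpc = √((1−f)s²/n) = 0.050346882.
Ratio = √(1−f) = 0.88857964. Reduction = 100·(1 − 0.88857964) = 11.1420%.

11.1420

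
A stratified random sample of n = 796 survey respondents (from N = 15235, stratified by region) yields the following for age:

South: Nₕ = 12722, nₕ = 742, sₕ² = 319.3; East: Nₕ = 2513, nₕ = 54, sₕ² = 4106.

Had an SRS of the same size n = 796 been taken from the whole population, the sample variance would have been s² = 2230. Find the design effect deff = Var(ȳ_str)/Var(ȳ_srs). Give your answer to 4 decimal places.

Var(ȳ_str) = Σ Wₕ²(1−fₕ)sₕ²/nₕ with Wₕ = Nₕ/15235:
  South: (12722/15235)²·(1−742/12722)·319.3/742 = 0.28256756
  East: (2513/15235)²·(1−54/2513)·4106/54 = 2.0243765
  → Var(ȳ_str) = 2.3069441.
Var(ȳ_srs) = (1 − 796/15235)·2230/796 = 2.6551341.
deff = 2.3069441 / 2.6551341 = 0.8689.

0.8689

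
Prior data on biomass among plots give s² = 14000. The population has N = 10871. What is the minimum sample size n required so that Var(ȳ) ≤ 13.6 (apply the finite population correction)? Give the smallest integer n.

941

Without fpc, n₀ = s²/D = 14000/13.6 = 1029.4118.
With fpc, (1 − n/N)·s²/n ≤ D requires n ≥ n₀/(1 + n₀/N) = 1029.4118/(1 + 1029.4118/10871) = 940.3654.
Rounding up, n = 941.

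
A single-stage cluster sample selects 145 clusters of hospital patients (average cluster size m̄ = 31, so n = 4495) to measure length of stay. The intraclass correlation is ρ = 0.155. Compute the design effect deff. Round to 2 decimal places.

5.65

deff = 1 + (31 − 1)·0.155 = 1 + 4.65 = 5.65.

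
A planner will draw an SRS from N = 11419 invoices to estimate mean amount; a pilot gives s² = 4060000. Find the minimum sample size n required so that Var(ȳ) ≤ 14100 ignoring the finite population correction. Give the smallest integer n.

Without fpc, n₀ = s²/D = 4060000/14100 = 287.9433.
Rounding up, n = 288.

288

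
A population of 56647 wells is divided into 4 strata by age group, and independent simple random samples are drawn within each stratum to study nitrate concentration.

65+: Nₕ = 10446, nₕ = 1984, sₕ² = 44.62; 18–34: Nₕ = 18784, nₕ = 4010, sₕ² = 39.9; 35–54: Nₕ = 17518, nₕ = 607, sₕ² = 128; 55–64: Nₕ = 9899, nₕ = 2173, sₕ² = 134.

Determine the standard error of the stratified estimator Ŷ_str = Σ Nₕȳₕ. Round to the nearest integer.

8482

Var(Ŷ_str) = Σₕ Nₕ²(1 − fₕ)sₕ²/nₕ.
65+: 10446²·(1 − 1984/10446)·44.62/1984 = 1.9879751 × 10^6.
18–34: 18784²·(1 − 4010/18784)·39.9/4010 = 2.761307 × 10^6.
35–54: 17518²·(1 − 607/17518)·128/607 = 6.2470516 × 10^7.
55–64: 9899²·(1 − 2173/9899)·134/2173 = 4.7161879 × 10^6.
Sum = 7.1935986 × 10^7.
SE = √(7.1935986 × 10^7) = 8482.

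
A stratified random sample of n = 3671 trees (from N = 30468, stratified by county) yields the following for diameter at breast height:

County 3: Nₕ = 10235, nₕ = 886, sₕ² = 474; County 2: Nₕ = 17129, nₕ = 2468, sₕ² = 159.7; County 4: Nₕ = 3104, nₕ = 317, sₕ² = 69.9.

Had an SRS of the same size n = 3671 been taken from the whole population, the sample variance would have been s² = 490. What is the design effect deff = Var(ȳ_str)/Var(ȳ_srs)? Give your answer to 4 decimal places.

0.6364

Var(ȳ_str) = Σ Wₕ²(1−fₕ)sₕ²/nₕ with Wₕ = Nₕ/30468:
  County 3: (10235/30468)²·(1−886/10235)·474/886 = 0.055145456
  County 2: (17129/30468)²·(1−2468/17129)·159.7/2468 = 0.017505216
  County 4: (3104/30468)²·(1−317/3104)·69.9/317 = 0.0020548906
  → Var(ȳ_str) = 0.074705563.
Var(ȳ_srs) = (1 − 3671/30468)·490/3671 = 0.11739617.
deff = 0.074705563 / 0.11739617 = 0.6364.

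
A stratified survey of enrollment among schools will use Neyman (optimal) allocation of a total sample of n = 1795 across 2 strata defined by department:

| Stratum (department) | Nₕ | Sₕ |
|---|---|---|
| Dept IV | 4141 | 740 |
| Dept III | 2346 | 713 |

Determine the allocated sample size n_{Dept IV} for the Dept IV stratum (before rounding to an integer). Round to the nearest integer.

Neyman allocation: nₕ = n·NₕSₕ / Σⱼ NⱼSⱼ.
Σ NⱼSⱼ = 4141·740 + 2346·713 = 4.737038 × 10^6.
n_{Dept IV} = 1795·4141·740 / (4.737038 × 10^6) = 1161.

1161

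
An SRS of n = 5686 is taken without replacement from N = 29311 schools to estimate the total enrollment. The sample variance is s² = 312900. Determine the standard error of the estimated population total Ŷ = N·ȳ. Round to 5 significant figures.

Var(Ŷ) = N²·Var(ȳ) = N²·(1 − n/N)·s²/n.
f = 5686/29311 = 0.19398860; Var(ȳ) = 0.80601140·312900/5686 = 44.354725.
Var(Ŷ) = 29311² · 44.354725 = 3.8106684 × 10^10.
SE(Ŷ) = √(3.8106684 × 10^10) = 195210.

195210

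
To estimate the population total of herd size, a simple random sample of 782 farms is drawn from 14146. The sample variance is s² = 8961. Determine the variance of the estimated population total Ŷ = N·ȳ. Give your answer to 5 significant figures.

Var(Ŷ) = N²·Var(ȳ) = N²·(1 − n/N)·s²/n.
f = 782/14146 = 0.05528064; Var(ȳ) = 0.94471936·8961/782 = 10.825614.
Var(Ŷ) = 14146² · 10.825614 = 2.1663062 × 10^9.

2.1663 × 10^9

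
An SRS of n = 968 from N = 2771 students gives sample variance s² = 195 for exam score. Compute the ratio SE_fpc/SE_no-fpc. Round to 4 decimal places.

0.8066

f = n/N = 968/2771 = 0.34933237.
SE_no-fpc = √(s²/n) = 0.44882767; SE_fpc = √((1−f)s²/n) = 0.36204223.
Ratio = √(1−f) = 0.80663971.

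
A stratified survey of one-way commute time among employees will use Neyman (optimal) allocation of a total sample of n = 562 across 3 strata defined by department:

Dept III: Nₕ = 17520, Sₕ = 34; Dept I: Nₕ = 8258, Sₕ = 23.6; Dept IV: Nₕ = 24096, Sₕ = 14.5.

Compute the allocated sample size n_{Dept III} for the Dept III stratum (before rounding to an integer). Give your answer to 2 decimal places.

293.67

Neyman allocation: nₕ = n·NₕSₕ / Σⱼ NⱼSⱼ.
Σ NⱼSⱼ = 17520·34 + 8258·23.6 + 24096·14.5 = 1.1399608 × 10^6.
n_{Dept III} = 562·17520·34 / (1.1399608 × 10^6) = 293.67.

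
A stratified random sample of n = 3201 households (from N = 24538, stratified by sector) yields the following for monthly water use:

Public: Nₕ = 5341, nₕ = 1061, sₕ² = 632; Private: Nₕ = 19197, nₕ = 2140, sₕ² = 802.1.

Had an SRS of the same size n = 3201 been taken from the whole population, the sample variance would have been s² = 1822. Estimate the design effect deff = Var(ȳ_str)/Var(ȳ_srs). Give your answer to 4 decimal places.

Var(ȳ_str) = Σ Wₕ²(1−fₕ)sₕ²/nₕ with Wₕ = Nₕ/24538:
  Public: (5341/24538)²·(1−1061/5341)·632/1061 = 0.022614642
  Private: (19197/24538)²·(1−2140/19197)·802.1/2140 = 0.20383203
  → Var(ȳ_str) = 0.22644667.
Var(ȳ_srs) = (1 − 3201/24538)·1822/3201 = 0.49494495.
deff = 0.22644667 / 0.49494495 = 0.4575.

0.4575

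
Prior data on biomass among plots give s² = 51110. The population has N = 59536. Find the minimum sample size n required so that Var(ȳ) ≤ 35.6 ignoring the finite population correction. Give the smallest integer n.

Without fpc, n₀ = s²/D = 51110/35.6 = 1435.6742.
Rounding up, n = 1436.

1436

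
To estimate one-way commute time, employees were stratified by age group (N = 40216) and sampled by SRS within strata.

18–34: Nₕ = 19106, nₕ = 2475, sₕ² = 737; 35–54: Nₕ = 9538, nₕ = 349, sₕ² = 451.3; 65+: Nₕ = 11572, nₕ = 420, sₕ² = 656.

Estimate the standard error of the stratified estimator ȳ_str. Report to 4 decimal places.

Var(ȳ_str) = Σₕ Wₕ²(1 − fₕ)sₕ²/nₕ with Wₕ = Nₕ/N, N = 40216.
18–34: Wₕ = 0.47508454; term = 0.47508454²·(1 − 0.12954046)·737/2475 = 0.058503612.
35–54: Wₕ = 0.23716929; term = 0.23716929²·(1 − 0.03659048)·451.3/349 = 0.070075746.
65+: Wₕ = 0.28774617; term = 0.28774617²·(1 − 0.03629450)·656/420 = 0.12462868.
Sum = 0.25320804.
SE = √(0.25320804) = 0.5032.

0.5032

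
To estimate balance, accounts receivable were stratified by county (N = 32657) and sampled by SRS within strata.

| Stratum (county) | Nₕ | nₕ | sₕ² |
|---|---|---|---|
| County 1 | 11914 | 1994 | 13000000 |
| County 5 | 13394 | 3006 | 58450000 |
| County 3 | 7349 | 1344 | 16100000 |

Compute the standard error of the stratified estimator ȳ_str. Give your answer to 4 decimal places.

Var(ȳ_str) = Σₕ Wₕ²(1 − fₕ)sₕ²/nₕ with Wₕ = Nₕ/N, N = 32657.
County 1: Wₕ = 0.36482224; term = 0.36482224²·(1 − 0.16736612)·13000000/1994 = 722.49508.
County 5: Wₕ = 0.41014178; term = 0.41014178²·(1 − 0.22442885)·58450000/3006 = 2536.794.
County 3: Wₕ = 0.22503598; term = 0.22503598²·(1 − 0.18288202)·16100000/1344 = 495.69586.
Sum = 3754.9849.
SE = √(3754.9849) = 61.2779.

61.2779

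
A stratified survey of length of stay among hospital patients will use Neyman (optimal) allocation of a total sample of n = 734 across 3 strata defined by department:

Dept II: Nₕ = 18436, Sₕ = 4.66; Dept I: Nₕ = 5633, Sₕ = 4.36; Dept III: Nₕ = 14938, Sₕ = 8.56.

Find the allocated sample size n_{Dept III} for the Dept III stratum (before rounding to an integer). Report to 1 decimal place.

393.8

Neyman allocation: nₕ = n·NₕSₕ / Σⱼ NⱼSⱼ.
Σ NⱼSⱼ = 18436·4.66 + 5633·4.36 + 14938·8.56 = 238340.92.
n_{Dept III} = 734·14938·8.56 / 238340.92 = 393.8.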